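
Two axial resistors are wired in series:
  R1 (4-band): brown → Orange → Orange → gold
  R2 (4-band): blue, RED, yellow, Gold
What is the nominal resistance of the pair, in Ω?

633000 Ω

R1: brown, orange → 13; orange ×10^3 → 13000 Ω.
R2: blue, red → 62; yellow ×10^4 → 620000 Ω.
Series: 13000 + 620000 = 633000 Ω.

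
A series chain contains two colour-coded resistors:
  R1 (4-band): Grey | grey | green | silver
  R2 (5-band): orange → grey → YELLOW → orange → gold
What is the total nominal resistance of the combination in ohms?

R1: grey, grey → 88; green ×10^5 → 8800000 Ω.
R2: orange, grey, yellow → 384; orange ×10^3 → 384000 Ω.
Series: 8800000 + 384000 = 9184000 Ω.

9184000 Ω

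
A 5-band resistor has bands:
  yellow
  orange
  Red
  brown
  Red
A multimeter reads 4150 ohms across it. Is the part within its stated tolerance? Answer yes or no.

no

Yellow → 4 (first significant figure)
Orange → 3 (second significant figure)
Red → 2 (third significant figure)
Brown → ×10 multiplier
Red → ±2% tolerance
432 × 10 = 4320 Ω
Allowed range: 4233.6 Ω to 4406.4 Ω.
4150 ohms lies outside that range.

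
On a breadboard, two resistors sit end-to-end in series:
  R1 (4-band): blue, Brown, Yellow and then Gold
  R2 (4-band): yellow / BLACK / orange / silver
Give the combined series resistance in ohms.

650000 Ω

R1: blue, brown → 61; yellow ×10^4 → 610000 Ω.
R2: yellow, black → 40; orange ×10^3 → 40000 Ω.
Series: 610000 + 40000 = 650000 Ω.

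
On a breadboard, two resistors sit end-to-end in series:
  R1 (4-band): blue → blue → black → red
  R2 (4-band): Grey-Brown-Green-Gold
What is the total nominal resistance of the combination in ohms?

8100066 Ω

R1: blue, blue → 66; black ×1 → 66 Ω.
R2: grey, brown → 81; green ×10^5 → 8100000 Ω.
Series: 66 + 8100000 = 8100066 Ω.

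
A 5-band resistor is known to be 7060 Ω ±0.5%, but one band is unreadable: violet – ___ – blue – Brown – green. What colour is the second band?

black

7060 Ω = 706 × 10^1.
The second band gives digit 0 of the significand, and 0 is black.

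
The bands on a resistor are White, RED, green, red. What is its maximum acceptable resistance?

White → 9 (first significant figure)
Red → 2 (second significant figure)
Green → ×10^5 multiplier
Red → ±2% tolerance
92 × 100000 = 9200000 Ω
Maximum = 9200000 × (1 + 2/100) = 9384000 Ω.

9384000 Ω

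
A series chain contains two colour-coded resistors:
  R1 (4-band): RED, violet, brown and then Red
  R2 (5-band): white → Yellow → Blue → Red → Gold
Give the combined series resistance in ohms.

94870 Ω

R1: red, violet → 27; brown ×10 → 270 Ω.
R2: white, yellow, blue → 946; red ×10^2 → 94600 Ω.
Series: 270 + 94600 = 94870 Ω.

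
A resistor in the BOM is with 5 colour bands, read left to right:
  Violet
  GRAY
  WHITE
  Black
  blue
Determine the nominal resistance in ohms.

789 Ω

Violet → 7 (first significant figure)
Grey → 8 (second significant figure)
White → 9 (third significant figure)
Black → ×1 multiplier
789 × 1 = 789 Ω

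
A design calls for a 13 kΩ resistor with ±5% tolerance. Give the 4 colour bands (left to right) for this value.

13000 Ω = 13 × 10^3.
1 → brown
3 → orange
Multiplier 10^3 → orange.
±5% tolerance → gold.

brown, orange, orange, gold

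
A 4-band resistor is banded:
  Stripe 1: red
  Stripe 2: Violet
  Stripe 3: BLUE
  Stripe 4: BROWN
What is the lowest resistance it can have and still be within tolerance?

26730000 Ω

Red → 2 (first significant figure)
Violet → 7 (second significant figure)
Blue → ×10^6 multiplier
Brown → ±1% tolerance
27 × 1000000 = 27000000 Ω
Lowest = 27000000 × (1 − 1/100) = 26730000 Ω.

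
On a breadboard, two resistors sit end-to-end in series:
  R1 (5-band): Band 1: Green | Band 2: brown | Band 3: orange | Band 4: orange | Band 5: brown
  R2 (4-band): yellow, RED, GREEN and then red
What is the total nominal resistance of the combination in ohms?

4713000 Ω

R1: green, brown, orange → 513; orange ×10^3 → 513000 Ω.
R2: yellow, red → 42; green ×10^5 → 4200000 Ω.
Series: 513000 + 4200000 = 4713000 Ω.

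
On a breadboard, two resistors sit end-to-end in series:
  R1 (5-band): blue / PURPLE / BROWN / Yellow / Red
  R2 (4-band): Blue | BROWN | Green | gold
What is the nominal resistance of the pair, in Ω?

12810000 Ω

R1: blue, violet, brown → 671; yellow ×10^4 → 6710000 Ω.
R2: blue, brown → 61; green ×10^5 → 6100000 Ω.
Series: 6710000 + 6100000 = 12810000 Ω.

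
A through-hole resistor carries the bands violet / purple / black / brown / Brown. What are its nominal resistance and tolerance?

Violet → 7 (first significant figure)
Violet → 7 (second significant figure)
Black → 0 (third significant figure)
Brown → ×10 multiplier
Brown → ±1% tolerance
770 × 10 = 7700 Ω

7700 Ω ±1%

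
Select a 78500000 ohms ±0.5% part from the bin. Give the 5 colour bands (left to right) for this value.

78500000 Ω = 785 × 10^5.
7 → violet
8 → grey
5 → green
Multiplier 10^5 → green.
±0.5% tolerance → green.

violet, grey, green, green, green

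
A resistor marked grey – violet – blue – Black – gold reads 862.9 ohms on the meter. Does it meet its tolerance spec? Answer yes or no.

yes

Grey → 8 (first significant figure)
Violet → 7 (second significant figure)
Blue → 6 (third significant figure)
Black → ×1 multiplier
Gold → ±5% tolerance
876 × 1 = 876 Ω
Allowed range: 832.2 Ω to 919.8 Ω.
862.9 ohms lies inside that range.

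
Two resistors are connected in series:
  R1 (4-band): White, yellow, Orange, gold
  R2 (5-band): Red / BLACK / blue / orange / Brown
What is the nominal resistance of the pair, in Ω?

R1: white, yellow → 94; orange ×10^3 → 94000 Ω.
R2: red, black, blue → 206; orange ×10^3 → 206000 Ω.
Series: 94000 + 206000 = 300000 Ω.

300000 Ω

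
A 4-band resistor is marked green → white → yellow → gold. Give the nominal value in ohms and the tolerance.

590000 Ω ±5%

Green → 5 (first significant figure)
White → 9 (second significant figure)
Yellow → ×10^4 multiplier
Gold → ±5% tolerance
59 × 10000 = 590000 Ω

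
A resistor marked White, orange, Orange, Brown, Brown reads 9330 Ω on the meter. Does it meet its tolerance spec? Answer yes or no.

yes

White → 9 (first significant figure)
Orange → 3 (second significant figure)
Orange → 3 (third significant figure)
Brown → ×10 multiplier
Brown → ±1% tolerance
933 × 10 = 9330 Ω
Allowed range: 9236.7 Ω to 9423.3 Ω.
9330 Ω lies inside that range.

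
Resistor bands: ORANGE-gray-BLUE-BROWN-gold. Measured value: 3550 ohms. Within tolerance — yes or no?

no

Orange → 3 (first significant figure)
Grey → 8 (second significant figure)
Blue → 6 (third significant figure)
Brown → ×10 multiplier
Gold → ±5% tolerance
386 × 10 = 3860 Ω
Allowed range: 3667 Ω to 4053 Ω.
3550 ohms lies outside that range.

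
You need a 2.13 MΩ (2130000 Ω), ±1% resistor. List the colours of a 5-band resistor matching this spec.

2130000 Ω = 213 × 10^4.
2 → red
1 → brown
3 → orange
Multiplier 10^4 → yellow.
±1% tolerance → brown.

red, brown, orange, yellow, brown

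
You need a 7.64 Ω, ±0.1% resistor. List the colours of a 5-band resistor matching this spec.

violet, blue, yellow, silver, violet

7.64 Ω = 764 × 10^-2.
7 → violet
6 → blue
4 → yellow
Multiplier 10^-2 → silver.
±0.1% tolerance → violet.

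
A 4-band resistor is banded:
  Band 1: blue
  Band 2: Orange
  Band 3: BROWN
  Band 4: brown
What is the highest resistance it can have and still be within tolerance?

Blue → 6 (first significant figure)
Orange → 3 (second significant figure)
Brown → ×10 multiplier
Brown → ±1% tolerance
63 × 10 = 630 Ω
Highest = 630 × (1 + 1/100) = 636.3 Ω.

636.3 Ω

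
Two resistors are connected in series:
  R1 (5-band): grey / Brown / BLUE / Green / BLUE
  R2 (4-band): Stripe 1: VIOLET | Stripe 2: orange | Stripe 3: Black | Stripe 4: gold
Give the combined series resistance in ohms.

R1: grey, brown, blue → 816; green ×10^5 → 81600000 Ω.
R2: violet, orange → 73; black ×1 → 73 Ω.
Series: 81600000 + 73 = 81600073 Ω.

81600073 Ω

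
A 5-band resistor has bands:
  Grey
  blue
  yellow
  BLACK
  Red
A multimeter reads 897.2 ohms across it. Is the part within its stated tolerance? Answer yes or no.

Grey → 8 (first significant figure)
Blue → 6 (second significant figure)
Yellow → 4 (third significant figure)
Black → ×1 multiplier
Red → ±2% tolerance
864 × 1 = 864 Ω
Allowed range: 846.72 Ω to 881.28 Ω.
897.2 ohms lies outside that range.

no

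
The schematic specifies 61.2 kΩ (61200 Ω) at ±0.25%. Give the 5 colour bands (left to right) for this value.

blue, brown, red, red, blue

61200 Ω = 612 × 10^2.
6 → blue
1 → brown
2 → red
Multiplier 10^2 → red.
±0.25% tolerance → blue.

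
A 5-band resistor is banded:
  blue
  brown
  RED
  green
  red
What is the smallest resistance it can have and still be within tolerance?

59976000 Ω

Blue → 6 (first significant figure)
Brown → 1 (second significant figure)
Red → 2 (third significant figure)
Green → ×10^5 multiplier
Red → ±2% tolerance
612 × 100000 = 61200000 Ω
Smallest = 61200000 × (1 − 2/100) = 59976000 Ω.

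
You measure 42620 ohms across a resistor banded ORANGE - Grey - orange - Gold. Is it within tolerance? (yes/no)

no

Orange → 3 (first significant figure)
Grey → 8 (second significant figure)
Orange → ×10^3 multiplier
Gold → ±5% tolerance
38 × 1000 = 38000 Ω
Allowed range: 36100 Ω to 39900 Ω.
42620 ohms lies outside that range.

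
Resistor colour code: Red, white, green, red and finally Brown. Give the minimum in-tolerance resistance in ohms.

29205 Ω

Red → 2 (first significant figure)
White → 9 (second significant figure)
Green → 5 (third significant figure)
Red → ×10^2 multiplier
Brown → ±1% tolerance
295 × 100 = 29500 Ω
Minimum = 29500 × (1 − 1/100) = 29205 Ω.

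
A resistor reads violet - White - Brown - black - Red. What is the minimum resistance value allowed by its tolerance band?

Violet → 7 (first significant figure)
White → 9 (second significant figure)
Brown → 1 (third significant figure)
Black → ×1 multiplier
Red → ±2% tolerance
791 × 1 = 791 Ω
Minimum = 791 × (1 − 2/100) = 775.18 Ω.

775.18 Ω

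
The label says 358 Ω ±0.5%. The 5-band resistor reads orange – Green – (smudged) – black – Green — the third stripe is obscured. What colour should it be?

358 Ω = 358 × 10^0.
The third band gives digit 8 of the significand, and 8 is grey.

grey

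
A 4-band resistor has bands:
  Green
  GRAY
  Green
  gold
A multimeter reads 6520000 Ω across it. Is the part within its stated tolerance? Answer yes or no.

no

Green → 5 (first significant figure)
Grey → 8 (second significant figure)
Green → ×10^5 multiplier
Gold → ±5% tolerance
58 × 100000 = 5800000 Ω
Allowed range: 5510000 Ω to 6090000 Ω.
6520000 Ω lies outside that range.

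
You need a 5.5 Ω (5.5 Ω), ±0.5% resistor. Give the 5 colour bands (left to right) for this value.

green, green, black, silver, green

5.5 Ω = 550 × 10^-2.
5 → green
5 → green
0 → black
Multiplier 10^-2 → silver.
±0.5% tolerance → green.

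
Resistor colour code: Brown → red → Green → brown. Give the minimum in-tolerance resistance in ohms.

Brown → 1 (first significant figure)
Red → 2 (second significant figure)
Green → ×10^5 multiplier
Brown → ±1% tolerance
12 × 100000 = 1200000 Ω
Minimum = 1200000 × (1 − 1/100) = 1188000 Ω.

1188000 Ω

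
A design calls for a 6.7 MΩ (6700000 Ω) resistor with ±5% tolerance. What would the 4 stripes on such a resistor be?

6700000 Ω = 67 × 10^5.
6 → blue
7 → violet
Multiplier 10^5 → green.
±5% tolerance → gold.

blue, violet, green, gold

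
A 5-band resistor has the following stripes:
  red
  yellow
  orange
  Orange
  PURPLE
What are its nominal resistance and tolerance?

Red → 2 (first significant figure)
Yellow → 4 (second significant figure)
Orange → 3 (third significant figure)
Orange → ×10^3 multiplier
Violet → ±0.1% tolerance
243 × 1000 = 243000 Ω

243000 Ω ±0.1%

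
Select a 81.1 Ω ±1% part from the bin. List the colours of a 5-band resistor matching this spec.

81.1 Ω = 811 × 10^-1.
8 → grey
1 → brown
1 → brown
Multiplier 10^-1 → gold.
±1% tolerance → brown.

grey, brown, brown, gold, brown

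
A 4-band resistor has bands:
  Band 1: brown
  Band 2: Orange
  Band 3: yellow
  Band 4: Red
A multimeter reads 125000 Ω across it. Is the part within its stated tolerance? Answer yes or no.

no

Brown → 1 (first significant figure)
Orange → 3 (second significant figure)
Yellow → ×10^4 multiplier
Red → ±2% tolerance
13 × 10000 = 130000 Ω
Allowed range: 127400 Ω to 132600 Ω.
125000 Ω lies outside that range.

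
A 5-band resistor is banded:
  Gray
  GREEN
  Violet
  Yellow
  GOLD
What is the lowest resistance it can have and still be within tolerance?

Grey → 8 (first significant figure)
Green → 5 (second significant figure)
Violet → 7 (third significant figure)
Yellow → ×10^4 multiplier
Gold → ±5% tolerance
857 × 10000 = 8570000 Ω
Lowest = 8570000 × (1 − 5/100) = 8141500 Ω.

8141500 Ω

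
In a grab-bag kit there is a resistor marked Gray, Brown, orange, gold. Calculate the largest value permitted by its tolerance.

Grey → 8 (first significant figure)
Brown → 1 (second significant figure)
Orange → ×10^3 multiplier
Gold → ±5% tolerance
81 × 1000 = 81000 Ω
Largest = 81000 × (1 + 5/100) = 85050 Ω.

85050 Ω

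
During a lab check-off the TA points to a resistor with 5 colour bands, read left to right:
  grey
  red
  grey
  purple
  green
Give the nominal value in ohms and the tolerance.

Grey → 8 (first significant figure)
Red → 2 (second significant figure)
Grey → 8 (third significant figure)
Violet → ×10^7 multiplier
Green → ±0.5% tolerance
828 × 10000000 = 8280000000 Ω

8280000000 Ω ±0.5%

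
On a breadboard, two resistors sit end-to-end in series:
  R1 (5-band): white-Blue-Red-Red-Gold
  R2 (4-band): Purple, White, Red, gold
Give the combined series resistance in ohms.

R1: white, blue, red → 962; red ×10^2 → 96200 Ω.
R2: violet, white → 79; red ×10^2 → 7900 Ω.
Series: 96200 + 7900 = 104100 Ω.

104100 Ω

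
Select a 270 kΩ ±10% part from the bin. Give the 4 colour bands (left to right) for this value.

270000 Ω = 27 × 10^4.
2 → red
7 → violet
Multiplier 10^4 → yellow.
±10% tolerance → silver.

red, violet, yellow, silver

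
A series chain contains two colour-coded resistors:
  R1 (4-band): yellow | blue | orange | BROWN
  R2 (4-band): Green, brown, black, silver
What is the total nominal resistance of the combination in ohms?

R1: yellow, blue → 46; orange ×10^3 → 46000 Ω.
R2: green, brown → 51; black ×1 → 51 Ω.
Series: 46000 + 51 = 46051 Ω.

46051 Ω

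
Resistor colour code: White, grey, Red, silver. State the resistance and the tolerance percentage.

9800 Ω ±10%

White → 9 (first significant figure)
Grey → 8 (second significant figure)
Red → ×10^2 multiplier
Silver → ±10% tolerance
98 × 100 = 9800 Ω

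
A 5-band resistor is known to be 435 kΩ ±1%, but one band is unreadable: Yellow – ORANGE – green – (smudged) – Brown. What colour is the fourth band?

orange

435000 Ω = 435 × 10^3.
The fourth band is the multiplier, 10^3, which is orange.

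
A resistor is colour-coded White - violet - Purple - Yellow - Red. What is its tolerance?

±2%

The last band, red, is the tolerance band.
Red corresponds to ±2%.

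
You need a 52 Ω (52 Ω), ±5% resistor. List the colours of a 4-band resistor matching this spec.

52 Ω = 52 × 10^0.
5 → green
2 → red
Multiplier 10^0 → black.
±5% tolerance → gold.

green, red, black, gold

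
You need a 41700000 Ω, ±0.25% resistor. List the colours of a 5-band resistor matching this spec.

yellow, brown, violet, green, blue

41700000 Ω = 417 × 10^5.
4 → yellow
1 → brown
7 → violet
Multiplier 10^5 → green.
±0.25% tolerance → blue.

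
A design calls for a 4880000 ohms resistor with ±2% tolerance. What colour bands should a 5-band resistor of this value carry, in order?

yellow, grey, grey, yellow, red

4880000 Ω = 488 × 10^4.
4 → yellow
8 → grey
8 → grey
Multiplier 10^4 → yellow.
±2% tolerance → red.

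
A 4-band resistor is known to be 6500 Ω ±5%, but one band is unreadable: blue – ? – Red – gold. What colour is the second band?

6500 Ω = 65 × 10^2.
The second band gives digit 5 of the significand, and 5 is green.

green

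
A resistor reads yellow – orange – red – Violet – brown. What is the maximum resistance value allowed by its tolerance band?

Yellow → 4 (first significant figure)
Orange → 3 (second significant figure)
Red → 2 (third significant figure)
Violet → ×10^7 multiplier
Brown → ±1% tolerance
432 × 10000000 = 4320000000 Ω
Maximum = 4320000000 × (1 + 1/100) = 4363200000 Ω.

4363200000 Ω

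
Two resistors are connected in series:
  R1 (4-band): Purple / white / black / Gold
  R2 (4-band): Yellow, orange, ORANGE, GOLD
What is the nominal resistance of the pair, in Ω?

43079 Ω

R1: violet, white → 79; black ×1 → 79 Ω.
R2: yellow, orange → 43; orange ×10^3 → 43000 Ω.
Series: 79 + 43000 = 43079 Ω.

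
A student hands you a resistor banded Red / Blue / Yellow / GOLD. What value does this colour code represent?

260000 Ω

Red → 2 (first significant figure)
Blue → 6 (second significant figure)
Yellow → ×10^4 multiplier
26 × 10000 = 260000 Ω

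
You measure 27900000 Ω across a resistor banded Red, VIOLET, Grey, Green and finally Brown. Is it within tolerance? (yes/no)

yes

Red → 2 (first significant figure)
Violet → 7 (second significant figure)
Grey → 8 (third significant figure)
Green → ×10^5 multiplier
Brown → ±1% tolerance
278 × 100000 = 27800000 Ω
Allowed range: 27522000 Ω to 28078000 Ω.
27900000 Ω lies inside that range.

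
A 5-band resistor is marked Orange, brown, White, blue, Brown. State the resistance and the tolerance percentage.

Orange → 3 (first significant figure)
Brown → 1 (second significant figure)
White → 9 (third significant figure)
Blue → ×10^6 multiplier
Brown → ±1% tolerance
319 × 1000000 = 319000000 Ω

319000000 Ω ±1%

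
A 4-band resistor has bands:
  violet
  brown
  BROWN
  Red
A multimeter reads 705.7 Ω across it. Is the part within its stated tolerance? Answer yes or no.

Violet → 7 (first significant figure)
Brown → 1 (second significant figure)
Brown → ×10 multiplier
Red → ±2% tolerance
71 × 10 = 710 Ω
Allowed range: 695.8 Ω to 724.2 Ω.
705.7 Ω lies inside that range.

yes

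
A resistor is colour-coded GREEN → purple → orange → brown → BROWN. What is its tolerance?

The last band, brown, is the tolerance band.
Brown corresponds to ±1%.

±1%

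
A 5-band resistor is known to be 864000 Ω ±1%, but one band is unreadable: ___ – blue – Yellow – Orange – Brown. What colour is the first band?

grey

864000 Ω = 864 × 10^3.
The first band gives digit 8 of the significand, and 8 is grey.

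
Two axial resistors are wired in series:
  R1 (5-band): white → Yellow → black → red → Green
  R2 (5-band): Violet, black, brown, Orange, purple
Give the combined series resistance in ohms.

795000 Ω

R1: white, yellow, black → 940; red ×10^2 → 94000 Ω.
R2: violet, black, brown → 701; orange ×10^3 → 701000 Ω.
Series: 94000 + 701000 = 795000 Ω.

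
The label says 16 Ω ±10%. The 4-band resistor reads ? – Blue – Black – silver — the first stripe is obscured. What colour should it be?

16 Ω = 16 × 10^0.
The first band gives digit 1 of the significand, and 1 is brown.

brown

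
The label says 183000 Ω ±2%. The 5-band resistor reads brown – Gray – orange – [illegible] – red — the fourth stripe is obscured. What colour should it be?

orange

183000 Ω = 183 × 10^3.
The fourth band is the multiplier, 10^3, which is orange.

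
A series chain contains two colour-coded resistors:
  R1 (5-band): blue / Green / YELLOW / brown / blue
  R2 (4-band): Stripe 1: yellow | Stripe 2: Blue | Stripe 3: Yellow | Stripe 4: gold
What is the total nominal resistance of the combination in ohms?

R1: blue, green, yellow → 654; brown ×10 → 6540 Ω.
R2: yellow, blue → 46; yellow ×10^4 → 460000 Ω.
Series: 6540 + 460000 = 466540 Ω.

466540 Ω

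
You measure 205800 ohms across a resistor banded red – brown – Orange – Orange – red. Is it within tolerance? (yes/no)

Red → 2 (first significant figure)
Brown → 1 (second significant figure)
Orange → 3 (third significant figure)
Orange → ×10^3 multiplier
Red → ±2% tolerance
213 × 1000 = 213000 Ω
Allowed range: 208740 Ω to 217260 Ω.
205800 ohms lies outside that range.

no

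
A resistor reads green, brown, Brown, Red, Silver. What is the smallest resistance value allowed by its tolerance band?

45990 Ω

Green → 5 (first significant figure)
Brown → 1 (second significant figure)
Brown → 1 (third significant figure)
Red → ×10^2 multiplier
Silver → ±10% tolerance
511 × 100 = 51100 Ω
Smallest = 51100 × (1 − 10/100) = 45990 Ω.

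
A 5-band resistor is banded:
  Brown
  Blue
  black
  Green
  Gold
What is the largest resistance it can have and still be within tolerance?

16800000 Ω

Brown → 1 (first significant figure)
Blue → 6 (second significant figure)
Black → 0 (third significant figure)
Green → ×10^5 multiplier
Gold → ±5% tolerance
160 × 100000 = 16000000 Ω
Largest = 16000000 × (1 + 5/100) = 16800000 Ω.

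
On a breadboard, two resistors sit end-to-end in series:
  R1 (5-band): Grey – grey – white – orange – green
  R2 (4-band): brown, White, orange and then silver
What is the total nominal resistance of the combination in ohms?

908000 Ω

R1: grey, grey, white → 889; orange ×10^3 → 889000 Ω.
R2: brown, white → 19; orange ×10^3 → 19000 Ω.
Series: 889000 + 19000 = 908000 Ω.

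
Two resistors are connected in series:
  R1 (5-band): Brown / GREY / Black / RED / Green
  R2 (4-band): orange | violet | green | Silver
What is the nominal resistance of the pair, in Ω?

R1: brown, grey, black → 180; red ×10^2 → 18000 Ω.
R2: orange, violet → 37; green ×10^5 → 3700000 Ω.
Series: 18000 + 3700000 = 3718000 Ω.

3718000 Ω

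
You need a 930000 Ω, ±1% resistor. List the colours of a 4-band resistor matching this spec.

white, orange, yellow, brown

930000 Ω = 93 × 10^4.
9 → white
3 → orange
Multiplier 10^4 → yellow.
±1% tolerance → brown.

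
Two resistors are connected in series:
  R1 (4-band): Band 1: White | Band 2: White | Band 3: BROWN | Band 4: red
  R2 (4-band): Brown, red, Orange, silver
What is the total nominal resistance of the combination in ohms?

R1: white, white → 99; brown ×10 → 990 Ω.
R2: brown, red → 12; orange ×10^3 → 12000 Ω.
Series: 990 + 12000 = 12990 Ω.

12990 Ω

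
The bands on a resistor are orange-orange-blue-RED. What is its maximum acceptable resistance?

33660000 Ω

Orange → 3 (first significant figure)
Orange → 3 (second significant figure)
Blue → ×10^6 multiplier
Red → ±2% tolerance
33 × 1000000 = 33000000 Ω
Maximum = 33000000 × (1 + 2/100) = 33660000 Ω.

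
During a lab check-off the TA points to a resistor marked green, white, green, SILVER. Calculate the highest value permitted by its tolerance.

6490000 Ω

Green → 5 (first significant figure)
White → 9 (second significant figure)
Green → ×10^5 multiplier
Silver → ±10% tolerance
59 × 100000 = 5900000 Ω
Highest = 5900000 × (1 + 10/100) = 6490000 Ω.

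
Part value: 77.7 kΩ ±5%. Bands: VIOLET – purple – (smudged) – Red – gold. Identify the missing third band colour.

violet

77700 Ω = 777 × 10^2.
The third band gives digit 7 of the significand, and 7 is violet.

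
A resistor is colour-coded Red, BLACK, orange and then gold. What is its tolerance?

±5%

The last band, gold, is the tolerance band.
Gold corresponds to ±5%.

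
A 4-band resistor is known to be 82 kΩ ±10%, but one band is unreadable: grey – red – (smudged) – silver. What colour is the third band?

82000 Ω = 82 × 10^3.
The third band is the multiplier, 10^3, which is orange.

orange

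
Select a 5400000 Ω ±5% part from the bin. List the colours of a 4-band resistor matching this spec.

green, yellow, green, gold

5400000 Ω = 54 × 10^5.
5 → green
4 → yellow
Multiplier 10^5 → green.
±5% tolerance → gold.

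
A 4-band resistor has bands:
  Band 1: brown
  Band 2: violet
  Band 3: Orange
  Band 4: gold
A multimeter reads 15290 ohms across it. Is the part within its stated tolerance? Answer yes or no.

no

Brown → 1 (first significant figure)
Violet → 7 (second significant figure)
Orange → ×10^3 multiplier
Gold → ±5% tolerance
17 × 1000 = 17000 Ω
Allowed range: 16150 Ω to 17850 Ω.
15290 ohms lies outside that range.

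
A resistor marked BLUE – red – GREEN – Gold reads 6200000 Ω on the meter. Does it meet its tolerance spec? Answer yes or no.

yes

Blue → 6 (first significant figure)
Red → 2 (second significant figure)
Green → ×10^5 multiplier
Gold → ±5% tolerance
62 × 100000 = 6200000 Ω
Allowed range: 5890000 Ω to 6510000 Ω.
6200000 Ω lies inside that range.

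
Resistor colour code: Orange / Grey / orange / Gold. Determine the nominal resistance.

38000 Ω

Orange → 3 (first significant figure)
Grey → 8 (second significant figure)
Orange → ×10^3 multiplier
38 × 1000 = 38000 Ω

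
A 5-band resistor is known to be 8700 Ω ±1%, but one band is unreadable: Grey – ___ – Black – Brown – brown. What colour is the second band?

8700 Ω = 870 × 10^1.
The second band gives digit 7 of the significand, and 7 is violet.

violet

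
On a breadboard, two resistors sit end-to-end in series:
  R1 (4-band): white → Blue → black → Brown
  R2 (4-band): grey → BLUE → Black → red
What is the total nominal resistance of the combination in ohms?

R1: white, blue → 96; black ×1 → 96 Ω.
R2: grey, blue → 86; black ×1 → 86 Ω.
Series: 96 + 86 = 182 Ω.

182 Ω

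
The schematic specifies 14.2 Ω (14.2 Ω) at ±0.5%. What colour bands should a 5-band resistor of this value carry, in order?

brown, yellow, red, gold, green

14.2 Ω = 142 × 10^-1.
1 → brown
4 → yellow
2 → red
Multiplier 10^-1 → gold.
±0.5% tolerance → green.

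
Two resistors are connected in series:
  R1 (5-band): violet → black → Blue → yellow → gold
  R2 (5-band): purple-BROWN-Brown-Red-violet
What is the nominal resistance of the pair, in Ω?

R1: violet, black, blue → 706; yellow ×10^4 → 7060000 Ω.
R2: violet, brown, brown → 711; red ×10^2 → 71100 Ω.
Series: 7060000 + 71100 = 7131100 Ω.

7131100 Ω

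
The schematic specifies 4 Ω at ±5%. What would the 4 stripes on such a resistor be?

4 Ω = 40 × 10^-1.
4 → yellow
0 → black
Multiplier 10^-1 → gold.
±5% tolerance → gold.

yellow, black, gold, gold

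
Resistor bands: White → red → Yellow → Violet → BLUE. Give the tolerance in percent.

±0.25%

The last band, blue, is the tolerance band.
Blue corresponds to ±0.25%.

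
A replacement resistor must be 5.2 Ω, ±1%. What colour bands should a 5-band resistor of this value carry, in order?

5.2 Ω = 520 × 10^-2.
5 → green
2 → red
0 → black
Multiplier 10^-2 → silver.
±1% tolerance → brown.

green, red, black, silver, brown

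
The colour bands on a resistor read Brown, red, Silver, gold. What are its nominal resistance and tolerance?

Brown → 1 (first significant figure)
Red → 2 (second significant figure)
Silver → ×0.01 multiplier
Gold → ±5% tolerance
12 × 0.01 = 0.12 Ω

0.12 Ω ±5%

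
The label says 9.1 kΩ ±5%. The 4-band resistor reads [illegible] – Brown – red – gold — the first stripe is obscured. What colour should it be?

white

9100 Ω = 91 × 10^2.
The first band gives digit 9 of the significand, and 9 is white.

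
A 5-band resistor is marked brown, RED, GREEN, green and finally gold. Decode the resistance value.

12500000 Ω

Brown → 1 (first significant figure)
Red → 2 (second significant figure)
Green → 5 (third significant figure)
Green → ×10^5 multiplier
125 × 100000 = 12500000 Ω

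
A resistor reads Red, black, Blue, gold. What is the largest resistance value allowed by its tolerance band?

Red → 2 (first significant figure)
Black → 0 (second significant figure)
Blue → ×10^6 multiplier
Gold → ±5% tolerance
20 × 1000000 = 20000000 Ω
Largest = 20000000 × (1 + 5/100) = 21000000 Ω.

21000000 Ω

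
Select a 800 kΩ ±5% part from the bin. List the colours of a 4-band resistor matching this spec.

grey, black, yellow, gold

800000 Ω = 80 × 10^4.
8 → grey
0 → black
Multiplier 10^4 → yellow.
±5% tolerance → gold.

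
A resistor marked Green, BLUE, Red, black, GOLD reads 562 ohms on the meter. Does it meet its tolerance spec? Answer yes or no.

Green → 5 (first significant figure)
Blue → 6 (second significant figure)
Red → 2 (third significant figure)
Black → ×1 multiplier
Gold → ±5% tolerance
562 × 1 = 562 Ω
Allowed range: 533.9 Ω to 590.1 Ω.
562 ohms lies inside that range.

yes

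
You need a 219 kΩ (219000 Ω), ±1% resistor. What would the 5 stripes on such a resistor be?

219000 Ω = 219 × 10^3.
2 → red
1 → brown
9 → white
Multiplier 10^3 → orange.
±1% tolerance → brown.

red, brown, white, orange, brown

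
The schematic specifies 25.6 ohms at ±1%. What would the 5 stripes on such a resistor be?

25.6 Ω = 256 × 10^-1.
2 → red
5 → green
6 → blue
Multiplier 10^-1 → gold.
±1% tolerance → brown.

red, green, blue, gold, brown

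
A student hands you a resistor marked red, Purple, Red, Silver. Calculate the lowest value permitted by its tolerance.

2430 Ω

Red → 2 (first significant figure)
Violet → 7 (second significant figure)
Red → ×10^2 multiplier
Silver → ±10% tolerance
27 × 100 = 2700 Ω
Lowest = 2700 × (1 − 10/100) = 2430 Ω.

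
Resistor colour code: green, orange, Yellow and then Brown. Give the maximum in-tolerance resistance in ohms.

Green → 5 (first significant figure)
Orange → 3 (second significant figure)
Yellow → ×10^4 multiplier
Brown → ±1% tolerance
53 × 10000 = 530000 Ω
Maximum = 530000 × (1 + 1/100) = 535300 Ω.

535300 Ω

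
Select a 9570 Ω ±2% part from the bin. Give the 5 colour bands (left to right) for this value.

9570 Ω = 957 × 10^1.
9 → white
5 → green
7 → violet
Multiplier 10^1 → brown.
±2% tolerance → red.

white, green, violet, brown, red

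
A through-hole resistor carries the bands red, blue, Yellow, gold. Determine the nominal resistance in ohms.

Red → 2 (first significant figure)
Blue → 6 (second significant figure)
Yellow → ×10^4 multiplier
26 × 10000 = 260000 Ω

260000 Ω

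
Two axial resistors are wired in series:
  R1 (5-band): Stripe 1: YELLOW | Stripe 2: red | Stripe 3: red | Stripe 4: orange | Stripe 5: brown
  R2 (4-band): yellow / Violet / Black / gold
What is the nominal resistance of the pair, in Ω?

422047 Ω

R1: yellow, red, red → 422; orange ×10^3 → 422000 Ω.
R2: yellow, violet → 47; black ×1 → 47 Ω.
Series: 422000 + 47 = 422047 Ω.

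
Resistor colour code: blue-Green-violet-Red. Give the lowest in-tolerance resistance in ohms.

Blue → 6 (first significant figure)
Green → 5 (second significant figure)
Violet → ×10^7 multiplier
Red → ±2% tolerance
65 × 10000000 = 650000000 Ω
Lowest = 650000000 × (1 − 2/100) = 637000000 Ω.

637000000 Ω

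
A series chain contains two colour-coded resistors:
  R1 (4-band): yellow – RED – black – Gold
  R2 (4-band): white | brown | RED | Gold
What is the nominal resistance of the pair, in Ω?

9142 Ω

R1: yellow, red → 42; black ×1 → 42 Ω.
R2: white, brown → 91; red ×10^2 → 9100 Ω.
Series: 42 + 9100 = 9142 Ω.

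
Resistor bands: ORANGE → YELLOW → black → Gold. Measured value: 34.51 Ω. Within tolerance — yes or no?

yes

Orange → 3 (first significant figure)
Yellow → 4 (second significant figure)
Black → ×1 multiplier
Gold → ±5% tolerance
34 × 1 = 34 Ω
Allowed range: 32.3 Ω to 35.7 Ω.
34.51 Ω lies inside that range.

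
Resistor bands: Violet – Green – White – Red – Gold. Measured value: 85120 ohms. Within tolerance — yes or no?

no

Violet → 7 (first significant figure)
Green → 5 (second significant figure)
White → 9 (third significant figure)
Red → ×10^2 multiplier
Gold → ±5% tolerance
759 × 100 = 75900 Ω
Allowed range: 72105 Ω to 79695 Ω.
85120 ohms lies outside that range.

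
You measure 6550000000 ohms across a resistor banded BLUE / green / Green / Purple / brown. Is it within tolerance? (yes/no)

Blue → 6 (first significant figure)
Green → 5 (second significant figure)
Green → 5 (third significant figure)
Violet → ×10^7 multiplier
Brown → ±1% tolerance
655 × 10000000 = 6550000000 Ω
Allowed range: 6484500000 Ω to 6615500000 Ω.
6550000000 ohms lies inside that range.

yes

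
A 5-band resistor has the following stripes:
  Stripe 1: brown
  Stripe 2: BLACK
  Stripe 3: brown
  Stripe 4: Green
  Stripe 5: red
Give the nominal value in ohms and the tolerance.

Brown → 1 (first significant figure)
Black → 0 (second significant figure)
Brown → 1 (third significant figure)
Green → ×10^5 multiplier
Red → ±2% tolerance
101 × 100000 = 10100000 Ω

10100000 Ω ±2%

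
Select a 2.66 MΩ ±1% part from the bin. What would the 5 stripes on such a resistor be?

red, blue, blue, yellow, brown

2660000 Ω = 266 × 10^4.
2 → red
6 → blue
6 → blue
Multiplier 10^4 → yellow.
±1% tolerance → brown.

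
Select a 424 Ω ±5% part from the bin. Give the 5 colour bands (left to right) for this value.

yellow, red, yellow, black, gold

424 Ω = 424 × 10^0.
4 → yellow
2 → red
4 → yellow
Multiplier 10^0 → black.
±5% tolerance → gold.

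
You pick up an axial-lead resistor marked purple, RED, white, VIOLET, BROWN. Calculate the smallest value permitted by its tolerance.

Violet → 7 (first significant figure)
Red → 2 (second significant figure)
White → 9 (third significant figure)
Violet → ×10^7 multiplier
Brown → ±1% tolerance
729 × 10000000 = 7290000000 Ω
Smallest = 7290000000 × (1 − 1/100) = 7217100000 Ω.

7217100000 Ω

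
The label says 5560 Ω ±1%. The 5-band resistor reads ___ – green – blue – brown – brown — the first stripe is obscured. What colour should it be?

5560 Ω = 556 × 10^1.
The first band gives digit 5 of the significand, and 5 is green.

green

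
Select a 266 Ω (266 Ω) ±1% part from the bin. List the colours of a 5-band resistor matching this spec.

red, blue, blue, black, brown

266 Ω = 266 × 10^0.
2 → red
6 → blue
6 → blue
Multiplier 10^0 → black.
±1% tolerance → brown.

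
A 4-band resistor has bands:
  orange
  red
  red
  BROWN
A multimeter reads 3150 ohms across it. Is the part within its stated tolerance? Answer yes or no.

Orange → 3 (first significant figure)
Red → 2 (second significant figure)
Red → ×10^2 multiplier
Brown → ±1% tolerance
32 × 100 = 3200 Ω
Allowed range: 3168 Ω to 3232 Ω.
3150 ohms lies outside that range.

no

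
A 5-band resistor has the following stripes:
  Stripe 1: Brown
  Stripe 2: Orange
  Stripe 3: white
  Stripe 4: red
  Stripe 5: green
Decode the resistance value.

Brown → 1 (first significant figure)
Orange → 3 (second significant figure)
White → 9 (third significant figure)
Red → ×10^2 multiplier
139 × 100 = 13900 Ω

13900 Ω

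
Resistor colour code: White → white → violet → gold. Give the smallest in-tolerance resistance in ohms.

White → 9 (first significant figure)
White → 9 (second significant figure)
Violet → ×10^7 multiplier
Gold → ±5% tolerance
99 × 10000000 = 990000000 Ω
Smallest = 990000000 × (1 − 5/100) = 940500000 Ω.

940500000 Ω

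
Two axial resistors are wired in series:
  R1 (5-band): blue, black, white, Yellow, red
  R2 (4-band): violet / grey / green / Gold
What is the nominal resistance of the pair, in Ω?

R1: blue, black, white → 609; yellow ×10^4 → 6090000 Ω.
R2: violet, grey → 78; green ×10^5 → 7800000 Ω.
Series: 6090000 + 7800000 = 13890000 Ω.

13890000 Ω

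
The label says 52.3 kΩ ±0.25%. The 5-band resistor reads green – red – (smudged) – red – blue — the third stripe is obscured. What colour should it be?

orange

52300 Ω = 523 × 10^2.
The third band gives digit 3 of the significand, and 3 is orange.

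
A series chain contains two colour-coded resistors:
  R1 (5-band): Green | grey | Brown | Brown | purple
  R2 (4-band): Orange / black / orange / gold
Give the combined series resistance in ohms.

R1: green, grey, brown → 581; brown ×10 → 5810 Ω.
R2: orange, black → 30; orange ×10^3 → 30000 Ω.
Series: 5810 + 30000 = 35810 Ω.

35810 Ω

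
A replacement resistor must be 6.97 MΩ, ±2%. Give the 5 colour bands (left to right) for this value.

blue, white, violet, yellow, red

6970000 Ω = 697 × 10^4.
6 → blue
9 → white
7 → violet
Multiplier 10^4 → yellow.
±2% tolerance → red.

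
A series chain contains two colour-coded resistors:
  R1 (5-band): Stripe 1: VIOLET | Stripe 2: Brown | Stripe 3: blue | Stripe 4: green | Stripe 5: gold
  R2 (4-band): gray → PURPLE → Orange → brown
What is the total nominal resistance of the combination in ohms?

R1: violet, brown, blue → 716; green ×10^5 → 71600000 Ω.
R2: grey, violet → 87; orange ×10^3 → 87000 Ω.
Series: 71600000 + 87000 = 71687000 Ω.

71687000 Ω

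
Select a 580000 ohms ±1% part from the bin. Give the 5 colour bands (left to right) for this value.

580000 Ω = 580 × 10^3.
5 → green
8 → grey
0 → black
Multiplier 10^3 → orange.
±1% tolerance → brown.

green, grey, black, orange, brown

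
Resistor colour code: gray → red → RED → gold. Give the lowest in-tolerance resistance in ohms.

7790 Ω

Grey → 8 (first significant figure)
Red → 2 (second significant figure)
Red → ×10^2 multiplier
Gold → ±5% tolerance
82 × 100 = 8200 Ω
Lowest = 8200 × (1 − 5/100) = 7790 Ω.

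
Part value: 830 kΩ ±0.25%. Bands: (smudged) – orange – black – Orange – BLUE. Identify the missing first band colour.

830000 Ω = 830 × 10^3.
The first band gives digit 8 of the significand, and 8 is grey.

grey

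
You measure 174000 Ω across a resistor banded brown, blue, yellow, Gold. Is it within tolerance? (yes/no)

no

Brown → 1 (first significant figure)
Blue → 6 (second significant figure)
Yellow → ×10^4 multiplier
Gold → ±5% tolerance
16 × 10000 = 160000 Ω
Allowed range: 152000 Ω to 168000 Ω.
174000 Ω lies outside that range.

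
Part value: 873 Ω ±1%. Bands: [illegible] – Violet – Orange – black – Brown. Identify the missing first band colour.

grey

873 Ω = 873 × 10^0.
The first band gives digit 8 of the significand, and 8 is grey.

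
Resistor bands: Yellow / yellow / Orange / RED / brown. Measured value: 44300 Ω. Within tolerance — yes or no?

yes

Yellow → 4 (first significant figure)
Yellow → 4 (second significant figure)
Orange → 3 (third significant figure)
Red → ×10^2 multiplier
Brown → ±1% tolerance
443 × 100 = 44300 Ω
Allowed range: 43857 Ω to 44743 Ω.
44300 Ω lies inside that range.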